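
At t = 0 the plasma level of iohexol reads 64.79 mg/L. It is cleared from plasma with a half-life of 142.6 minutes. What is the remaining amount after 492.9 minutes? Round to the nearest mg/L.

Number of half-lives: n = 492.9/142.6 ≈ 3.4565.
Remaining = 64.79 × (1/2)^3.4565 = 64.79 × 0.091093 ≈ 5.9019 mg/L.

6 mg/L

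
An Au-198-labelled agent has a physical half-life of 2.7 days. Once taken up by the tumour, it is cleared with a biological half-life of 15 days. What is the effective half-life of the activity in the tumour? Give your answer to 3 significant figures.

2.29 days

1/t_eff = 1/t_phys + 1/t_biol = 1/2.7 + 1/15 = 0.43704 per day.
t_eff = 2.7 × 15 / (2.7 + 15) ≈ 2.2881 days.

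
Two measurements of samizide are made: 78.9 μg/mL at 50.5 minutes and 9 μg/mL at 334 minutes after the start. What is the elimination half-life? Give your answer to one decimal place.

Over Δt = 334 − 50.5 = 283.5 minutes, the level fell by a factor of 78.9/9 ≈ 8.7667.
n = log₂(8.7667) ≈ 3.132 half-lives, so t½ = 283.5/3.132 ≈ 90.516 minutes.

90.5 minutes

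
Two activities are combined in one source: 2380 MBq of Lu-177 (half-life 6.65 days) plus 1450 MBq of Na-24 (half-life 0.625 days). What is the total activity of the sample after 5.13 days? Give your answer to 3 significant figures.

Lu-177: 2380 × (1/2)^(5.13/6.65) = 2380 × (1/2)^0.77143 ≈ 1394.3 MBq.
Na-24: 1450 × (1/2)^(5.13/0.625) = 1450 × (1/2)^8.208 ≈ 4.9036 MBq.
Total = 1394.3 + 4.9036 ≈ 1399.2 MBq.

1400 MBq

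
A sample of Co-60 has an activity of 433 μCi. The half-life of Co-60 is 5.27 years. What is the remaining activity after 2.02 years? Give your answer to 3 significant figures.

Number of half-lives: n = 2.02/5.27 ≈ 0.3833.
Remaining = 433 × (1/2)^0.3833 = 433 × 0.76668 ≈ 331.97 μCi.

332 μCi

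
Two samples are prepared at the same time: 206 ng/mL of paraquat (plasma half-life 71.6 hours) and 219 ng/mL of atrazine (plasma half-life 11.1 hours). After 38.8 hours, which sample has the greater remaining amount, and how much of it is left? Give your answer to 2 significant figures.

paraquat: 206 × (1/2)^0.5419 ≈ 141.49 ng/mL.
atrazine: 219 × (1/2)^3.4955 ≈ 19.418 ng/mL.
Paraquat has more remaining, at ≈ 141.49 ng/mL.

paraquat, 140 ng/mL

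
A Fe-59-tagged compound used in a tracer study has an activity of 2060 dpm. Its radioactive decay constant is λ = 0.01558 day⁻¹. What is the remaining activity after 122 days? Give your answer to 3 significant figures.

t½ = ln 2 / λ = 0.69315 / 0.01558 ≈ 44.49 days.
Number of half-lives: n = 122/44.49 ≈ 2.7422.
Remaining = 2060 × (1/2)^2.7422 = 2060 × 0.14945 ≈ 307.88 dpm.

308 dpm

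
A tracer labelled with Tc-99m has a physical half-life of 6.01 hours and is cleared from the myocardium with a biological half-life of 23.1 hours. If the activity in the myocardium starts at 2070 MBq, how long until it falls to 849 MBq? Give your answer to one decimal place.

1/t_eff = 1/t_phys + 1/t_biol = 1/6.01 + 1/23.1 = 0.20968 per hour.
t_eff = 6.01 × 23.1 / (6.01 + 23.1) ≈ 4.7692 hours.
n = log₂(2070/849) ≈ 1.2858; t = 1.2858 × 4.7692 ≈ 6.1322 hours.

6.1 hours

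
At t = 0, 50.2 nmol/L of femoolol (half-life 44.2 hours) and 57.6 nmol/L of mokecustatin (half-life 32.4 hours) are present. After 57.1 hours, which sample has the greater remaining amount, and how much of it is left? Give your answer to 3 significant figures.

femoolol: 50.2 × (1/2)^1.2919 ≈ 20.503 nmol/L.
mokecustatin: 57.6 × (1/2)^1.7623 ≈ 16.979 nmol/L.
Femoolol has more remaining, at ≈ 20.503 nmol/L.

femoolol, 20.5 nmol/L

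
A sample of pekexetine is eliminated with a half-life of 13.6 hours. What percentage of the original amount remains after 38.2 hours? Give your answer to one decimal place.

14.3%

n = 38.2/13.6 ≈ 2.8088 half-lives.
Fraction remaining = (1/2)^2.8088 ≈ 0.14271, i.e. 14.271%.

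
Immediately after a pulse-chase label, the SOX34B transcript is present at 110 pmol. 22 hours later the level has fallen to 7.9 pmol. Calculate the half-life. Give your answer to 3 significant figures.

A/A₀ = 7.9/110 ≈ 0.071818.
n = log₂(13.924) ≈ 3.7995 half-lives elapsed in 22 hours.
t½ = 22/3.7995 ≈ 5.7902 hours.

5.79 hours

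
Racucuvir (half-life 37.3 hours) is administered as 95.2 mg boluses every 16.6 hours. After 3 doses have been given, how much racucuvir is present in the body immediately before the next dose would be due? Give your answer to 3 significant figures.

The 3 doses were given 49.8, 33.2, 16.6 hours ago.
Total = 95.2·(1/2)^(49.8/37.3) + 95.2·(1/2)^(33.2/37.3) + 95.2·(1/2)^(16.6/37.3)
      = 37.733 + 51.368 + 69.93 ≈ 159.03 mg.

159 mg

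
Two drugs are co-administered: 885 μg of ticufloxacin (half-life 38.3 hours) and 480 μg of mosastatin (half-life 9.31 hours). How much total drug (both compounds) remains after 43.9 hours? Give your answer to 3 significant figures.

ticufloxacin: 885 × (1/2)^(43.9/38.3) = 885 × (1/2)^1.1462 ≈ 399.85 μg.
mosastatin: 480 × (1/2)^(43.9/9.31) = 480 × (1/2)^4.7154 ≈ 18.272 μg.
Total = 399.85 + 18.272 ≈ 418.12 μg.

418 μg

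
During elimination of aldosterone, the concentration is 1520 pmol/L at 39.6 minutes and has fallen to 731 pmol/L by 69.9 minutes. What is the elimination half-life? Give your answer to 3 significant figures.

28.7 minutes

Over Δt = 69.9 − 39.6 = 30.3 minutes, the level fell by a factor of 1520/731 ≈ 2.0793.
n = log₂(2.0793) ≈ 1.0561 half-lives, so t½ = 30.3/1.0561 ≈ 28.69 minutes.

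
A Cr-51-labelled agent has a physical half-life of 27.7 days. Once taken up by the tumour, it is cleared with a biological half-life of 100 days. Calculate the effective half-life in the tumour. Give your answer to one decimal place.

1/t_eff = 1/t_phys + 1/t_biol = 1/27.7 + 1/100 = 0.046101 per day.
t_eff = 27.7 × 100 / (27.7 + 100) ≈ 21.691 days.

21.7 days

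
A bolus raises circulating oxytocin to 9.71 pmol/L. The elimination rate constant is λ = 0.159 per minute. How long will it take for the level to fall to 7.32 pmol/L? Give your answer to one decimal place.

1.8 minutes

t½ = ln 2 / λ = 0.69315 / 0.159 ≈ 4.3594 minutes.
Fraction remaining = 7.32/9.71 ≈ 0.75386.
n = log₂(9.71/7.32) = ln(1.3265)/ln 2 ≈ 0.40763 half-lives.
t = n × t½ = 0.40763 × 4.3594 ≈ 1.777 minutes.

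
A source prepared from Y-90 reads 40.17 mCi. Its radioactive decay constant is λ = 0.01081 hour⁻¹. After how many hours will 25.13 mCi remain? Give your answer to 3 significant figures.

43.4 hours

t½ = ln 2 / λ = 0.69315 / 0.01081 ≈ 64.121 hours.
Fraction remaining = 25.13/40.17 ≈ 0.62559.
n = log₂(40.17/25.13) = ln(1.5985)/ln 2 ≈ 0.67671 half-lives.
t = n × t½ = 0.67671 × 64.121 ≈ 43.391 hours.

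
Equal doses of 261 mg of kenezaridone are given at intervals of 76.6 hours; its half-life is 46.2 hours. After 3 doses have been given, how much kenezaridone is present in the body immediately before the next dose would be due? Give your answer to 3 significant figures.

The 3 doses were given 229.8, 153.2, 76.6 hours ago.
Total = 261·(1/2)^(229.8/46.2) + 261·(1/2)^(153.2/46.2) + 261·(1/2)^(76.6/46.2)
      = 8.3044 + 26.207 + 82.705 ≈ 117.22 mg.

117 mg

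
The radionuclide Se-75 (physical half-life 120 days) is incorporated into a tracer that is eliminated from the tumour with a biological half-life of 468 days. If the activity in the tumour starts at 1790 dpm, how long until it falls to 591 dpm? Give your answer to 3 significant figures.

153 days

1/t_eff = 1/t_phys + 1/t_biol = 1/120 + 1/468 = 0.01047 per day.
t_eff = 120 × 468 / (120 + 468) ≈ 95.51 days.
n = log₂(1790/591) ≈ 1.5987; t = 1.5987 × 95.51 ≈ 152.69 days.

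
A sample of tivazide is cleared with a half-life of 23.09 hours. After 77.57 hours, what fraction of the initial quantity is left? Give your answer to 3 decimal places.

n = 77.57/23.09 ≈ 3.3595 half-lives.
Fraction remaining = (1/2)^3.3595 ≈ 0.097432.

0.097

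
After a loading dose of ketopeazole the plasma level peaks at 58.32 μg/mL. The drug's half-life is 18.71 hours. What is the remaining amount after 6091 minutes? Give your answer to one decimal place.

1.4 μg/mL

Convert the elapsed time: 6091 minutes = 101.517 hours.
Number of half-lives: n = 101.517/18.71 ≈ 5.4258.
Remaining = 58.32 × (1/2)^5.4258 = 58.32 × 0.023263 ≈ 1.3567 μg/mL.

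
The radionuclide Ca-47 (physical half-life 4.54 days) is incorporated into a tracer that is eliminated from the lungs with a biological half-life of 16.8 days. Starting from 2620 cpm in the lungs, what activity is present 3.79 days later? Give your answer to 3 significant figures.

1260 cpm

1/t_eff = 1/t_phys + 1/t_biol = 1/4.54 + 1/16.8 = 0.27979 per day.
t_eff = 4.54 × 16.8 / (4.54 + 16.8) ≈ 3.5741 days.
Remaining = 2620 × (1/2)^(3.79/3.5741) = 2620 × (1/2)^1.0604 ≈ 1256.3 cpm.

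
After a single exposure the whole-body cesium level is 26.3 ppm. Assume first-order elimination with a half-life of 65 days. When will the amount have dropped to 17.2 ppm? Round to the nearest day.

Fraction remaining = 17.2/26.3 ≈ 0.65399.
n = log₂(26.3/17.2) = ln(1.5291)/ln 2 ≈ 0.61265 half-lives.
t = n × t½ = 0.61265 × 65 ≈ 39.823 days.

40 days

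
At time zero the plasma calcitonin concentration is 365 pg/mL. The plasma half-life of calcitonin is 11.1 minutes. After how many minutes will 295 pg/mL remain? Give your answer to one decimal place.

3.4 minutes

Fraction remaining = 295/365 ≈ 0.80822.
n = log₂(365/295) = ln(1.2373)/ln 2 ≈ 0.30718 half-lives.
t = n × t½ = 0.30718 × 11.1 ≈ 3.4097 minutes.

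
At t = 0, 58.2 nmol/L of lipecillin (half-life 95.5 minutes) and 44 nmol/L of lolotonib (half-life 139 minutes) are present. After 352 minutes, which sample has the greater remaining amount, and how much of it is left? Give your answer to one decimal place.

lipecillin: 58.2 × (1/2)^3.6859 ≈ 4.5224 nmol/L.
lolotonib: 44 × (1/2)^2.5324 ≈ 7.6056 nmol/L.
Lolotonib has more remaining, at ≈ 7.6056 nmol/L.

lolotonib, 7.6 nmol/L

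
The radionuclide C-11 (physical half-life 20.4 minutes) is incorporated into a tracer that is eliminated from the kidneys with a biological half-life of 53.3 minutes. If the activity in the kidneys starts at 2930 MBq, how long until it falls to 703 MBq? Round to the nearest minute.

30 minutes

1/t_eff = 1/t_phys + 1/t_biol = 1/20.4 + 1/53.3 = 0.067781 per minute.
t_eff = 20.4 × 53.3 / (20.4 + 53.3) ≈ 14.753 minutes.
n = log₂(2930/703) ≈ 2.0593; t = 2.0593 × 14.753 ≈ 30.382 minutes.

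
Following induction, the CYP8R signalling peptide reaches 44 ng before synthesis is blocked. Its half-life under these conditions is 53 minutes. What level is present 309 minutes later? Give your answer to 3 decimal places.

0.773 ng

Number of half-lives: n = 309/53 ≈ 5.8302.
Remaining = 44 × (1/2)^5.8302 = 44 × 0.017577 ≈ 0.77338 ng.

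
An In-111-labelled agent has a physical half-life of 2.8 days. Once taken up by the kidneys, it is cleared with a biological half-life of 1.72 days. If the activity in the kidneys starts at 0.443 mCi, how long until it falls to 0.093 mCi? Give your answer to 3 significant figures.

2.40 days

1/t_eff = 1/t_phys + 1/t_biol = 1/2.8 + 1/1.72 = 0.93854 per day.
t_eff = 2.8 × 1.72 / (2.8 + 1.72) ≈ 1.0655 days.
n = log₂(0.443/0.093) ≈ 2.252; t = 2.252 × 1.0655 ≈ 2.3995 days.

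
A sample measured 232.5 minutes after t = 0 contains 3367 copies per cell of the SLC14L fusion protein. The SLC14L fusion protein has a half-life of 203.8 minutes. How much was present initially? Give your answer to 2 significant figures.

7400 copies per cell

Number of half-lives elapsed: n = 232.5/203.8 ≈ 1.1408.
A₀ = A × 2^n = 3367 × 2^1.1408 = 3367 × 2.2051 ≈ 7424.5 copies per cell.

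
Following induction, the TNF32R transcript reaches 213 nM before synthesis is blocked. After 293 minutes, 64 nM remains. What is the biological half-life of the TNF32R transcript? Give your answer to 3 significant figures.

169 minutes

A/A₀ = 64/213 ≈ 0.30047.
n = log₂(3.3281) ≈ 1.7347 half-lives elapsed in 293 minutes.
t½ = 293/1.7347 ≈ 168.9 minutes.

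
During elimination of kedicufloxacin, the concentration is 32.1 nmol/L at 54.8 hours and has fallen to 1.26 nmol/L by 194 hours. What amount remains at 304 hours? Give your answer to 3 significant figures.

0.0975 nmol/L

Over Δt = 194 − 54.8 = 139.2 hours, the level fell by a factor of 32.1/1.26 ≈ 25.476.
n = log₂(25.476) ≈ 4.6711 half-lives, so t½ = 139.2/4.6711 ≈ 29.8 hours.
From t = 194 to t = 304: 1.26 × (1/2)^((304−194)/29.8) ≈ 0.097544 nmol/L.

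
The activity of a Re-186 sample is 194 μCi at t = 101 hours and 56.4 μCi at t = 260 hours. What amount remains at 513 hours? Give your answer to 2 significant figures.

7.9 μCi

Over Δt = 260 − 101 = 159 hours, the level fell by a factor of 194/56.4 ≈ 3.4397.
n = log₂(3.4397) ≈ 1.7823 half-lives, so t½ = 159/1.7823 ≈ 89.211 hours.
From t = 260 to t = 513: 56.4 × (1/2)^((513−260)/89.211) ≈ 7.8989 μCi.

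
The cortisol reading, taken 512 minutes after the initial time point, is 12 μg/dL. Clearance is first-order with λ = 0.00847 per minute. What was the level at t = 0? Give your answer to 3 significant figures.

917 μg/dL

t½ = ln 2 / λ = 0.69315 / 0.00847 ≈ 81.836 minutes.
Number of half-lives elapsed: n = 512/81.836 ≈ 6.2564.
A₀ = A × 2^n = 12 × 2^6.2564 = 12 × 76.45 ≈ 917.4 μg/dL.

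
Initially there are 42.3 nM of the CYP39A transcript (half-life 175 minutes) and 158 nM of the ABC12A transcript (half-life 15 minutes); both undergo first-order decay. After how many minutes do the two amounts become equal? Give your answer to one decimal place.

Set 42.3·(1/2)^(t/175) = 158·(1/2)^(t/15).
Taking log₂: log₂(42.3/158) = t·(1/175 − 1/15).
log₂(0.26772) = -1.9012; 1/175 − 1/15 = -0.060952.
t = -1.9012 / -0.060952 ≈ 31.191 minutes.

31.2 minutes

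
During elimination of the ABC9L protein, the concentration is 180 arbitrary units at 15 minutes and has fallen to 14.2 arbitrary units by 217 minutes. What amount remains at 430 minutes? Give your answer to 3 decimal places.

0.976 arbitrary units

Over Δt = 217 − 15 = 202 minutes, the level fell by a factor of 180/14.2 ≈ 12.676.
n = log₂(12.676) ≈ 3.664 half-lives, so t½ = 202/3.664 ≈ 55.13 minutes.
From t = 217 to t = 430: 14.2 × (1/2)^((430−217)/55.13) ≈ 0.97553 arbitrary units.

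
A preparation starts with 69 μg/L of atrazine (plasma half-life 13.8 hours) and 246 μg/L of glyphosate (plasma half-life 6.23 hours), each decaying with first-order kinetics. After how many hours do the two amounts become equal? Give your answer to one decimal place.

20.8 hours

Set 69·(1/2)^(t/13.8) = 246·(1/2)^(t/6.23).
Taking log₂: log₂(69/246) = t·(1/13.8 − 1/6.23).
log₂(0.28049) = -1.834; 1/13.8 − 1/6.23 = -0.08805.
t = -1.834 / -0.08805 ≈ 20.829 hours.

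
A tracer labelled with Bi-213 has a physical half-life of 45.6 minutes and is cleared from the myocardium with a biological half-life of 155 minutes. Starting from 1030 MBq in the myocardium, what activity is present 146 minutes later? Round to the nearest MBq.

58 MBq

1/t_eff = 1/t_phys + 1/t_biol = 1/45.6 + 1/155 = 0.028381 per minute.
t_eff = 45.6 × 155 / (45.6 + 155) ≈ 35.234 minutes.
Remaining = 1030 × (1/2)^(146/35.234) = 1030 × (1/2)^4.1437 ≈ 58.272 MBq.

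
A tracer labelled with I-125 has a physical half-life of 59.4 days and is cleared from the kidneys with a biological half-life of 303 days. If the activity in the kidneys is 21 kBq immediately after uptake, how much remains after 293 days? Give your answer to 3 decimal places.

0.352 kBq

1/t_eff = 1/t_phys + 1/t_biol = 1/59.4 + 1/303 = 0.020135 per day.
t_eff = 59.4 × 303 / (59.4 + 303) ≈ 49.664 days.
Remaining = 21 × (1/2)^(293/49.664) = 21 × (1/2)^5.8997 ≈ 0.35176 kBq.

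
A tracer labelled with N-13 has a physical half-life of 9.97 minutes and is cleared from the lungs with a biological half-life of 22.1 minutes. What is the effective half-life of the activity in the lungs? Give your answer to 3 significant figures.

1/t_eff = 1/t_phys + 1/t_biol = 1/9.97 + 1/22.1 = 0.14555 per minute.
t_eff = 9.97 × 22.1 / (9.97 + 22.1) ≈ 6.8705 minutes.

6.87 minutes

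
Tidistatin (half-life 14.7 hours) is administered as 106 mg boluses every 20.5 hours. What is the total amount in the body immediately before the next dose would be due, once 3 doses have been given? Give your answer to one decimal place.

61.5 mg

The 3 doses were given 61.5, 41, 20.5 hours ago.
Total = 106·(1/2)^(61.5/14.7) + 106·(1/2)^(41/14.7) + 106·(1/2)^(20.5/14.7)
      = 5.833 + 15.336 + 40.318 ≈ 61.487 mg.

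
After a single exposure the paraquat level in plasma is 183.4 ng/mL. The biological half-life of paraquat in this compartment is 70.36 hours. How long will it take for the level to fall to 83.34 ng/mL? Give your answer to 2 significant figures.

Fraction remaining = 83.34/183.4 ≈ 0.45442.
n = log₂(183.4/83.34) = ln(2.2006)/ln 2 ≈ 1.1379 half-lives.
t = n × t½ = 1.1379 × 70.36 ≈ 80.064 hours.

80 hours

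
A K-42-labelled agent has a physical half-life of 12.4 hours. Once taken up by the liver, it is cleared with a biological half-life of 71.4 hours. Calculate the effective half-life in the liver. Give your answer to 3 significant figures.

1/t_eff = 1/t_phys + 1/t_biol = 1/12.4 + 1/71.4 = 0.094651 per hour.
t_eff = 12.4 × 71.4 / (12.4 + 71.4) ≈ 10.565 hours.

10.6 hours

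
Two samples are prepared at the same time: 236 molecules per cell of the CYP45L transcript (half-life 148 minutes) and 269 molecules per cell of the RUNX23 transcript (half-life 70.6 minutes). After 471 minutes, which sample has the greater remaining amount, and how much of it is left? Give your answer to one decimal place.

CYP45L transcript: 236 × (1/2)^3.1824 ≈ 25.996 molecules per cell.
RUNX23 transcript: 269 × (1/2)^6.6714 ≈ 2.6392 molecules per cell.
CYP45L transcript has more remaining, at ≈ 25.996 molecules per cell.

CYP45L transcript, 26.0 molecules per cell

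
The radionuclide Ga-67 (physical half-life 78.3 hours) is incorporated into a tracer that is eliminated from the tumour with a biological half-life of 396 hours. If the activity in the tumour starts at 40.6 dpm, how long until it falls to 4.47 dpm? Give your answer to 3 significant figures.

208 hours

1/t_eff = 1/t_phys + 1/t_biol = 1/78.3 + 1/396 = 0.015297 per hour.
t_eff = 78.3 × 396 / (78.3 + 396) ≈ 65.374 hours.
n = log₂(40.6/4.47) ≈ 3.1831; t = 3.1831 × 65.374 ≈ 208.09 hours.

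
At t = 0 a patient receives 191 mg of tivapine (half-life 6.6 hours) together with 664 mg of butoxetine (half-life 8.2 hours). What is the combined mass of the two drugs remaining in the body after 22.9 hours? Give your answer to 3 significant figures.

113 mg

tivapine: 191 × (1/2)^(22.9/6.6) = 191 × (1/2)^3.4697 ≈ 17.241 mg.
butoxetine: 664 × (1/2)^(22.9/8.2) = 664 × (1/2)^2.7927 ≈ 95.827 mg.
Total = 17.241 + 95.827 ≈ 113.07 mg.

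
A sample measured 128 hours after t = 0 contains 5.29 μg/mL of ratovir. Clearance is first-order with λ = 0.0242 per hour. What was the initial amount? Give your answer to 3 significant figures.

117 μg/mL

t½ = ln 2 / λ = 0.69315 / 0.0242 ≈ 28.642 hours.
Number of half-lives elapsed: n = 128/28.642 ≈ 4.4689.
A₀ = A × 2^n = 5.29 × 2^4.4689 = 5.29 × 22.145 ≈ 117.15 μg/mL.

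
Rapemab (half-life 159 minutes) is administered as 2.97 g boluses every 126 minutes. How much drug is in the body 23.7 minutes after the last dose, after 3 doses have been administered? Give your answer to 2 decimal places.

The 3 doses were given 275.7, 149.7, 23.7 minutes ago.
Total = 2.97·(1/2)^(275.7/159) + 2.97·(1/2)^(149.7/159) + 2.97·(1/2)^(23.7/159)
      = 0.89286 + 1.5464 + 2.6785 ≈ 5.1178 g.

5.12 g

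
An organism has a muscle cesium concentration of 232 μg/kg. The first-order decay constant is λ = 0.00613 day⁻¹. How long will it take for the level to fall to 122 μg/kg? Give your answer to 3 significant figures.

t½ = ln 2 / λ = 0.69315 / 0.00613 ≈ 113.07 days.
Fraction remaining = 122/232 ≈ 0.52586.
n = log₂(232/122) = ln(1.9016)/ln 2 ≈ 0.92724 half-lives.
t = n × t½ = 0.92724 × 113.07 ≈ 104.85 days.

105 days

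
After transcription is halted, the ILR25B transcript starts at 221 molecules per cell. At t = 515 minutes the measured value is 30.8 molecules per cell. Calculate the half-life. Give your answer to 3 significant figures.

181 minutes

A/A₀ = 30.8/221 ≈ 0.13937.
n = log₂(7.1753) ≈ 2.843 half-lives elapsed in 515 minutes.
t½ = 515/2.843 ≈ 181.14 minutes.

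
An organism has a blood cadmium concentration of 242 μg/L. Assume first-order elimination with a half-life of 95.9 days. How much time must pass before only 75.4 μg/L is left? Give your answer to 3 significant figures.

Fraction remaining = 75.4/242 ≈ 0.31157.
n = log₂(242/75.4) = ln(3.2095)/ln 2 ≈ 1.6824 half-lives.
t = n × t½ = 1.6824 × 95.9 ≈ 161.34 days.

161 days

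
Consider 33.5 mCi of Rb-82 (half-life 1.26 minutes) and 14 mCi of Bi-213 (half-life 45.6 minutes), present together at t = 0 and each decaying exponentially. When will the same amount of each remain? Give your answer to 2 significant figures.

1.6 minutes

Set 33.5·(1/2)^(t/1.26) = 14·(1/2)^(t/45.6).
Taking log₂: log₂(33.5/14) = t·(1/1.26 − 1/45.6).
log₂(2.3929) = 1.2587; 1/1.26 − 1/45.6 = 0.77172.
t = 1.2587 / 0.77172 ≈ 1.6311 minutes.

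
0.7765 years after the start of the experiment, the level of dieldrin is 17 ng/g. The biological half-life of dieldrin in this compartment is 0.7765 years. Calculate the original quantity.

34 ng/g

Number of half-lives elapsed: n = 0.7765/0.7765 ≈ 1.
A₀ = A × 2^n = 17 × 2^1 = 17 × 2 ≈ 34 ng/g.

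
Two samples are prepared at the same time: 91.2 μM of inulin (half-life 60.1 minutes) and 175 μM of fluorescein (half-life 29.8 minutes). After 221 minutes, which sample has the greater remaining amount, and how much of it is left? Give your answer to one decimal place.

inulin: 91.2 × (1/2)^3.6772 ≈ 7.1293 μM.
fluorescein: 175 × (1/2)^7.4161 ≈ 1.0246 μM.
Inulin has more remaining, at ≈ 7.1293 μM.

inulin, 7.1 μM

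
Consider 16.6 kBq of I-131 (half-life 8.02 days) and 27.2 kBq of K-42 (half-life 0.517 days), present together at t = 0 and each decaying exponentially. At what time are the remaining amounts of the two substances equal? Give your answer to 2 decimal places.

Set 16.6·(1/2)^(t/8.02) = 27.2·(1/2)^(t/0.517).
Taking log₂: log₂(16.6/27.2) = t·(1/8.02 − 1/0.517).
log₂(0.61029) = -0.71242; 1/8.02 − 1/0.517 = -1.8095.
t = -0.71242 / -1.8095 ≈ 0.3937 days.

0.39 days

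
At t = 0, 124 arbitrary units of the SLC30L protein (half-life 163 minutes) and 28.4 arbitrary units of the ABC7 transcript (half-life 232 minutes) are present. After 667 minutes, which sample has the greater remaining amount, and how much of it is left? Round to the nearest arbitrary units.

SLC30L protein: 124 × (1/2)^4.092 ≈ 7.2711 arbitrary units.
ABC7 transcript: 28.4 × (1/2)^2.875 ≈ 3.8713 arbitrary units.
SLC30L protein has more remaining, at ≈ 7.2711 arbitrary units.

SLC30L protein, 7 arbitrary units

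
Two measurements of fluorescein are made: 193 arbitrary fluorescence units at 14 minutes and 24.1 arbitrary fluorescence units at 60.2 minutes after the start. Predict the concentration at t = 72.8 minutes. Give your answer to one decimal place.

13.7 arbitrary fluorescence units

Over Δt = 60.2 − 14 = 46.2 minutes, the level fell by a factor of 193/24.1 ≈ 8.0083.
n = log₂(8.0083) ≈ 3.0015 half-lives, so t½ = 46.2/3.0015 ≈ 15.392 minutes.
From t = 60.2 to t = 72.8: 24.1 × (1/2)^((72.8−60.2)/15.392) ≈ 13.665 arbitrary fluorescence units.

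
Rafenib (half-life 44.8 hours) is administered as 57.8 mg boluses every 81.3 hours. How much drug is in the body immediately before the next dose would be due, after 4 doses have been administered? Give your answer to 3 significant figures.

The 4 doses were given 325.2, 243.9, 162.6, 81.3 hours ago.
Total = 57.8·(1/2)^(325.2/44.8) + 57.8·(1/2)^(243.9/44.8) + 57.8·(1/2)^(162.6/44.8) + 57.8·(1/2)^(81.3/44.8)
      = 0.37737 + 1.3276 + 4.6704 + 16.43 ≈ 22.805 mg.

22.8 mg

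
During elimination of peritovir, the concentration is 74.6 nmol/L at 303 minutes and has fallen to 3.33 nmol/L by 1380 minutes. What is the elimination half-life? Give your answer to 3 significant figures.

240 minutes

Over Δt = 1380 − 303 = 1077 minutes, the level fell by a factor of 74.6/3.33 ≈ 22.402.
n = log₂(22.402) ≈ 4.4856 half-lives, so t½ = 1077/4.4856 ≈ 240.1 minutes.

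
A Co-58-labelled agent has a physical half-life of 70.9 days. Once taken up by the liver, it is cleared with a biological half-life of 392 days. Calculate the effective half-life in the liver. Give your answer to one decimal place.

60.0 days

1/t_eff = 1/t_phys + 1/t_biol = 1/70.9 + 1/392 = 0.016655 per day.
t_eff = 70.9 × 392 / (70.9 + 392) ≈ 60.041 days.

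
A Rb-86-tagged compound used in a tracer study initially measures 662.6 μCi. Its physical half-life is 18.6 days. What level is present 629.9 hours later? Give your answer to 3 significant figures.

Convert the elapsed time: 629.9 hours = 26.2458 days.
Number of half-lives: n = 26.2458/18.6 ≈ 1.4111.
Remaining = 662.6 × (1/2)^1.4111 = 662.6 × 0.37603 ≈ 249.16 μCi.

249 μCi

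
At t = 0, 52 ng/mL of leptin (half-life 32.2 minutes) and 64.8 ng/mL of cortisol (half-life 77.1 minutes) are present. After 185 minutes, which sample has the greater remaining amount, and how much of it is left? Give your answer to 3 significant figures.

cortisol, 12.3 ng/mL

leptin: 52 × (1/2)^5.7453 ≈ 0.96936 ng/mL.
cortisol: 64.8 × (1/2)^2.3995 ≈ 12.282 ng/mL.
Cortisol has more remaining, at ≈ 12.282 ng/mL.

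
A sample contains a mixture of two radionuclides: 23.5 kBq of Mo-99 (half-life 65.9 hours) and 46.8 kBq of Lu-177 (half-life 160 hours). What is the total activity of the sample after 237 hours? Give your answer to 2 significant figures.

Mo-99: 23.5 × (1/2)^(237/65.9) = 23.5 × (1/2)^3.5964 ≈ 1.9429 kBq.
Lu-177: 46.8 × (1/2)^(237/160) = 46.8 × (1/2)^1.4812 ≈ 16.763 kBq.
Total = 1.9429 + 16.763 ≈ 18.706 kBq.

19 kBq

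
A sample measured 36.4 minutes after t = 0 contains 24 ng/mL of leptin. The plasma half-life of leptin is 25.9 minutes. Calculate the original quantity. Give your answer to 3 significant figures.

63.6 ng/mL

Number of half-lives elapsed: n = 36.4/25.9 ≈ 1.4054.
A₀ = A × 2^n = 24 × 2^1.4054 = 24 × 2.6489 ≈ 63.574 ng/mL.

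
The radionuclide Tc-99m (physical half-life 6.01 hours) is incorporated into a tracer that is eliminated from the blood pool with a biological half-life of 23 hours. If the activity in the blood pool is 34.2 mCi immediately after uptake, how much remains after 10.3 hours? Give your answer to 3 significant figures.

7.64 mCi

1/t_eff = 1/t_phys + 1/t_biol = 1/6.01 + 1/23 = 0.20987 per hour.
t_eff = 6.01 × 23 / (6.01 + 23) ≈ 4.7649 hours.
Remaining = 34.2 × (1/2)^(10.3/4.7649) = 34.2 × (1/2)^2.1616 ≈ 7.6438 mCi.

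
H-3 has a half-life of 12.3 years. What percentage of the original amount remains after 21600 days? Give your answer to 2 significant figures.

3.6%

21600 days = 59.1781 years.
n = 59.1781/12.3 ≈ 4.8112 half-lives.
Fraction remaining = (1/2)^4.8112 ≈ 0.035619, i.e. 3.5619%.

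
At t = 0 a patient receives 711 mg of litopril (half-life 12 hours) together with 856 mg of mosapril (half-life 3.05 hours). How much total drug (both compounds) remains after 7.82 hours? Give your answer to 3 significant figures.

litopril: 711 × (1/2)^(7.82/12) = 711 × (1/2)^0.65167 ≈ 452.58 mg.
mosapril: 856 × (1/2)^(7.82/3.05) = 856 × (1/2)^2.5639 ≈ 144.76 mg.
Total = 452.58 + 144.76 ≈ 597.34 mg.

597 mg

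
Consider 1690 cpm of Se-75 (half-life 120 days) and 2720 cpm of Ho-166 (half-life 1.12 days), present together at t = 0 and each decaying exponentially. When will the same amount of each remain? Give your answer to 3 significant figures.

0.776 days

Set 1690·(1/2)^(t/120) = 2720·(1/2)^(t/1.12).
Taking log₂: log₂(1690/2720) = t·(1/120 − 1/1.12).
log₂(0.62132) = -0.68658; 1/120 − 1/1.12 = -0.88452.
t = -0.68658 / -0.88452 ≈ 0.77622 days.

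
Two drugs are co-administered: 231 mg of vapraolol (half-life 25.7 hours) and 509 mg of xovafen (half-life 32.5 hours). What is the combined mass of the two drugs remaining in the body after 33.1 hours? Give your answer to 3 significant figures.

346 mg

vapraolol: 231 × (1/2)^(33.1/25.7) = 231 × (1/2)^1.2879 ≈ 94.603 mg.
xovafen: 509 × (1/2)^(33.1/32.5) = 509 × (1/2)^1.0185 ≈ 251.26 mg.
Total = 94.603 + 251.26 ≈ 345.87 mg.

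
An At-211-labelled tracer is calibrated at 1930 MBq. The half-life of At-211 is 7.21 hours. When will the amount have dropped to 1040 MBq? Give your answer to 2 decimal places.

Fraction remaining = 1040/1930 ≈ 0.53886.
n = log₂(1930/1040) = ln(1.8558)/ln 2 ≈ 0.89202 half-lives.
t = n × t½ = 0.89202 × 7.21 ≈ 6.4314 hours.

6.43 hours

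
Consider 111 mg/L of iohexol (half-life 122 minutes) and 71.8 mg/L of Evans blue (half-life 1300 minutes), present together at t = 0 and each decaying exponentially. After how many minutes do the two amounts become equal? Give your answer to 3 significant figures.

84.6 minutes

Set 111·(1/2)^(t/122) = 71.8·(1/2)^(t/1300).
Taking log₂: log₂(111/71.8) = t·(1/122 − 1/1300).
log₂(1.546) = 0.6285; 1/122 − 1/1300 = 0.0074275.
t = 0.6285 / 0.0074275 ≈ 84.619 minutes.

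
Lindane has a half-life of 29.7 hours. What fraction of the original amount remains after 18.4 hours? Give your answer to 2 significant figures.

0.65

n = 18.4/29.7 ≈ 0.61953 half-lives.
Fraction remaining = (1/2)^0.61953 ≈ 0.65088.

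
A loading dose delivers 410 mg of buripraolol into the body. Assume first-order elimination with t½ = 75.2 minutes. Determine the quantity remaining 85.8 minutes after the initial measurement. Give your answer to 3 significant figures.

Number of half-lives: n = 85.8/75.2 ≈ 1.141.
Remaining = 410 × (1/2)^1.141 = 410 × 0.45346 ≈ 185.92 mg.

186 mg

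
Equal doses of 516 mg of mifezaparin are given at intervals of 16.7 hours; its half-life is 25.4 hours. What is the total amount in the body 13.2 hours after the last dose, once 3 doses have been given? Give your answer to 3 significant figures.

733 mg

The 3 doses were given 46.6, 29.9, 13.2 hours ago.
Total = 516·(1/2)^(46.6/25.4) + 516·(1/2)^(29.9/25.4) + 516·(1/2)^(13.2/25.4)
      = 144.67 + 228.19 + 359.92 ≈ 732.77 mg.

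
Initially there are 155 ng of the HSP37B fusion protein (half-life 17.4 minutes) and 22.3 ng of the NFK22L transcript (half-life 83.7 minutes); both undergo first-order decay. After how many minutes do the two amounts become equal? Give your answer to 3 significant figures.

61.4 minutes

Set 155·(1/2)^(t/17.4) = 22.3·(1/2)^(t/83.7).
Taking log₂: log₂(155/22.3) = t·(1/17.4 − 1/83.7).
log₂(6.9507) = 2.7972; 1/17.4 − 1/83.7 = 0.045524.
t = 2.7972 / 0.045524 ≈ 61.444 minutes.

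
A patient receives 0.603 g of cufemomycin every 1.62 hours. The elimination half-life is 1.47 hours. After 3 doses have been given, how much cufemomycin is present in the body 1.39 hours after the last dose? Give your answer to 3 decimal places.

The 3 doses were given 4.63, 3.01, 1.39 hours ago.
Total = 0.603·(1/2)^(4.63/1.47) + 0.603·(1/2)^(3.01/1.47) + 0.603·(1/2)^(1.39/1.47)
      = 0.067948 + 0.14586 + 0.31309 ≈ 0.52689 g.

0.527 g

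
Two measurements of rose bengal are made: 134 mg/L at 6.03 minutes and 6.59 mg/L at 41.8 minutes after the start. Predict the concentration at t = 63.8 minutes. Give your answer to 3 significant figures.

1.03 mg/L

Over Δt = 41.8 − 6.03 = 35.77 minutes, the level fell by a factor of 134/6.59 ≈ 20.334.
n = log₂(20.334) ≈ 4.3458 half-lives, so t½ = 35.77/4.3458 ≈ 8.2309 minutes.
From t = 41.8 to t = 63.8: 6.59 × (1/2)^((63.8−41.8)/8.2309) ≈ 1.0334 mg/L.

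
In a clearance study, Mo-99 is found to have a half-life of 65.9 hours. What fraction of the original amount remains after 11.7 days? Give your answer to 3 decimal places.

11.7 days = 280.8 hours.
n = 280.8/65.9 ≈ 4.261 half-lives.
Fraction remaining = (1/2)^4.261 ≈ 0.052157.

0.052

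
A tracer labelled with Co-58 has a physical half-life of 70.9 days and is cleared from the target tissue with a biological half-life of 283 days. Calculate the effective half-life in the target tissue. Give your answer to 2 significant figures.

57 days

1/t_eff = 1/t_phys + 1/t_biol = 1/70.9 + 1/283 = 0.017638 per day.
t_eff = 70.9 × 283 / (70.9 + 283) ≈ 56.696 days.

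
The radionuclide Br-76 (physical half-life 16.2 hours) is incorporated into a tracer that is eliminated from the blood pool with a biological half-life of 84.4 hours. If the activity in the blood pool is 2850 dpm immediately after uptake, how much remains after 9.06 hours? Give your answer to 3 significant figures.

1/t_eff = 1/t_phys + 1/t_biol = 1/16.2 + 1/84.4 = 0.073577 per hour.
t_eff = 16.2 × 84.4 / (16.2 + 84.4) ≈ 13.591 hours.
Remaining = 2850 × (1/2)^(9.06/13.591) = 2850 × (1/2)^0.66661 ≈ 1795.5 dpm.

1800 dpm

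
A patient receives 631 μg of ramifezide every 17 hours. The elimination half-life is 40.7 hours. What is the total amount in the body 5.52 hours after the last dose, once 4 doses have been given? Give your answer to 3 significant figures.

1570 μg

The 4 doses were given 56.52, 39.52, 22.52, 5.52 hours ago.
Total = 631·(1/2)^(56.52/40.7) + 631·(1/2)^(39.52/40.7) + 631·(1/2)^(22.52/40.7) + 631·(1/2)^(5.52/40.7)
      = 240.98 + 321.9 + 430 + 574.38 ≈ 1567.3 μg.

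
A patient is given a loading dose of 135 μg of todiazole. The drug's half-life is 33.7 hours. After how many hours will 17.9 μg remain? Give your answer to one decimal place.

Fraction remaining = 17.9/135 ≈ 0.13259.
n = log₂(135/17.9) = ln(7.5419)/ln 2 ≈ 2.9149 half-lives.
t = n × t½ = 2.9149 × 33.7 ≈ 98.233 hours.

98.2 hours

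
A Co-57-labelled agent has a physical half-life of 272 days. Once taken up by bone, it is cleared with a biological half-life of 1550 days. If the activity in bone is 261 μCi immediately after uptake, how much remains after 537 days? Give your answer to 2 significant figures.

52 μCi

1/t_eff = 1/t_phys + 1/t_biol = 1/272 + 1/1550 = 0.0043216 per day.
t_eff = 272 × 1550 / (272 + 1550) ≈ 231.39 days.
Remaining = 261 × (1/2)^(537/231.39) = 261 × (1/2)^2.3207 ≈ 52.244 μCi.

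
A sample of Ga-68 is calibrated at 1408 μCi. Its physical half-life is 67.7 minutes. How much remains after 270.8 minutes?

Elapsed time is 4 half-lives (270.8/67.7).
Each half-life halves the amount: 1408 × (1/2)^4 = 1408/16 = 88 μCi.

88 μCi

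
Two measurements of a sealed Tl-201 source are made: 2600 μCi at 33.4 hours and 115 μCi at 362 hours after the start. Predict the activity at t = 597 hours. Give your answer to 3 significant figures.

12.4 μCi

Over Δt = 362 − 33.4 = 328.6 hours, the level fell by a factor of 2600/115 ≈ 22.609.
n = log₂(22.609) ≈ 4.4988 half-lives, so t½ = 328.6/4.4988 ≈ 73.042 hours.
From t = 362 to t = 597: 115 × (1/2)^((597−362)/73.042) ≈ 12.365 μCi.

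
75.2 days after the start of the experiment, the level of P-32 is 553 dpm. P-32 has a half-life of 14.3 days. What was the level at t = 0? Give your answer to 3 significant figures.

Number of half-lives elapsed: n = 75.2/14.3 ≈ 5.2587.
A₀ = A × 2^n = 553 × 2^5.2587 = 553 × 38.286 ≈ 21172 dpm.

21200 dpm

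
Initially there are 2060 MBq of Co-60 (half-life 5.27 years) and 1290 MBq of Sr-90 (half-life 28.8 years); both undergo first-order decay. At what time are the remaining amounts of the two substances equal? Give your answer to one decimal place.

Set 2060·(1/2)^(t/5.27) = 1290·(1/2)^(t/28.8).
Taking log₂: log₂(2060/1290) = t·(1/5.27 − 1/28.8).
log₂(1.5969) = 0.67527; 1/5.27 − 1/28.8 = 0.15503.
t = 0.67527 / 0.15503 ≈ 4.3557 years.

4.4 years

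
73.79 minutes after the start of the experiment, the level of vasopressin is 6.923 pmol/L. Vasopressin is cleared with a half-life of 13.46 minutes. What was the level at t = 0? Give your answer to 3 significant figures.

309 pmol/L

Number of half-lives elapsed: n = 73.79/13.46 ≈ 5.4822.
A₀ = A × 2^n = 6.923 × 2^5.4822 = 6.923 × 44.699 ≈ 309.45 pmol/L.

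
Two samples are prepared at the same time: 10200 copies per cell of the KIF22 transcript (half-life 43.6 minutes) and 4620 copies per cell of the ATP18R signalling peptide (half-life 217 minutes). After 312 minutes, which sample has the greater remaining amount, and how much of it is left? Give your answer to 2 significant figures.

ATP18R signalling peptide, 1700 copies per cell

KIF22 transcript: 10200 × (1/2)^7.156 ≈ 71.522 copies per cell.
ATP18R signalling peptide: 4620 × (1/2)^1.4378 ≈ 1705.4 copies per cell.
ATP18R signalling peptide has more remaining, at ≈ 1705.4 copies per cell.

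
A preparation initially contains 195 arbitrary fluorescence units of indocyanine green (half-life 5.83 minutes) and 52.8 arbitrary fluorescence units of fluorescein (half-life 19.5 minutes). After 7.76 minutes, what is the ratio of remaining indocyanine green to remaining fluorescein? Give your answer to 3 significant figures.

1.93

indocyanine green: 195 × (1/2)^(7.76/5.83) = 195 × (1/2)^1.331 ≈ 77.509 arbitrary fluorescence units.
fluorescein: 52.8 × (1/2)^(7.76/19.5) = 52.8 × (1/2)^0.39795 ≈ 40.072 arbitrary fluorescence units.
Ratio ≈ 77.509 / 40.072 ≈ 1.9342.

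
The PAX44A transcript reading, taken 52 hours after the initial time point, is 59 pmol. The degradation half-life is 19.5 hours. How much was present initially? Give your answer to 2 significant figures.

370 pmol

Number of half-lives elapsed: n = 52/19.5 ≈ 2.6667.
A₀ = A × 2^n = 59 × 2^2.6667 = 59 × 6.3496 ≈ 374.63 pmol.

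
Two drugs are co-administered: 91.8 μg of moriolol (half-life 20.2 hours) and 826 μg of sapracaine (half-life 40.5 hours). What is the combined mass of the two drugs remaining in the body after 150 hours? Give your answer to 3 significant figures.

moriolol: 91.8 × (1/2)^(150/20.2) = 91.8 × (1/2)^7.4257 ≈ 0.53391 μg.
sapracaine: 826 × (1/2)^(150/40.5) = 826 × (1/2)^3.7037 ≈ 63.395 μg.
Total = 0.53391 + 63.395 ≈ 63.929 μg.

63.9 μg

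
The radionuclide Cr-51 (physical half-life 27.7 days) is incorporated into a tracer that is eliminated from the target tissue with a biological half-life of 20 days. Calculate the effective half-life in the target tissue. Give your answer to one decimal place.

11.6 days

1/t_eff = 1/t_phys + 1/t_biol = 1/27.7 + 1/20 = 0.086101 per day.
t_eff = 27.7 × 20 / (27.7 + 20) ≈ 11.614 days.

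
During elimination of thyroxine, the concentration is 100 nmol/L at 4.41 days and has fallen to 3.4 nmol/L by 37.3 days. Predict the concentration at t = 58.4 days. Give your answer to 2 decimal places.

Over Δt = 37.3 − 4.41 = 32.89 days, the level fell by a factor of 100/3.4 ≈ 29.412.
n = log₂(29.412) ≈ 4.8783 half-lives, so t½ = 32.89/4.8783 ≈ 6.7421 days.
From t = 37.3 to t = 58.4: 3.4 × (1/2)^((58.4−37.3)/6.7421) ≈ 0.38849 nmol/L.

0.39 nmol/L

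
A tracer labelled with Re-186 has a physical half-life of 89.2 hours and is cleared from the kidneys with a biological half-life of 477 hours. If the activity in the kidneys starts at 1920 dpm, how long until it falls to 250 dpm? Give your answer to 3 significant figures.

1/t_eff = 1/t_phys + 1/t_biol = 1/89.2 + 1/477 = 0.013307 per hour.
t_eff = 89.2 × 477 / (89.2 + 477) ≈ 75.147 hours.
n = log₂(1920/250) ≈ 2.9411; t = 2.9411 × 75.147 ≈ 221.02 hours.

221 hours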